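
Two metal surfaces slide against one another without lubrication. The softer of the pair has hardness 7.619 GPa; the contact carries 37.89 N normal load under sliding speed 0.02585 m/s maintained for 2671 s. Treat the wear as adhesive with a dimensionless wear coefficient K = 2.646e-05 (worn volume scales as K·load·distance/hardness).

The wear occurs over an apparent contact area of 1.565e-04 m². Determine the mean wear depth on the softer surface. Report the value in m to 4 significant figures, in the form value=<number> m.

value=5.805e-08 m

The intermediates appear rounded. The algebra carries exact precision; one final rounding to four significant figures.
Convert: The distance L = v·t = 0.02585 m/s × 2671 s = 69.05 m.
Convert: Hardness H = 7.619 GPa = 7.619e+09 Pa.
As SI base values: W = 37.89 N, H = 7.619e+09 Pa, K = 2.646e-05.
Archard relation: V = K·W·L/H = 2.646e-05 · 37.89 · 69.05 / 7.619e+09 = 9.086e-12 m³.
Depth h = V/A = 9.086e-12 / 1.565e-04 = 5.805e-08 m.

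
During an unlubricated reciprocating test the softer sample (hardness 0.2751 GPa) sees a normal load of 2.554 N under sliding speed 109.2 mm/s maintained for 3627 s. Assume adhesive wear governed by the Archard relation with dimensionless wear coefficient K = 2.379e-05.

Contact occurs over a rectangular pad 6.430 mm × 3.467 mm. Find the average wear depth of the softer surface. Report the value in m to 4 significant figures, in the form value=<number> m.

Intermediates are displayed rounded, and each operation holds full precision. Rounded just once, at 4 significant figures.
Convert: Sliding speed v = 109.2 mm/s = 0.1092 m/s. Sliding distance L = v·t = 0.1092 m/s × 3627 s = 396.1 m.
Convert: Hardness H = 0.2751 GPa = 2.751e+08 Pa.
Convert: Pad sides 6.430 mm × 3.467 mm = 0.006430 m × 0.003467 m. Contact area A = 0.006430 m × 0.003467 m = 2.229e-05 m².
As SI base values: W = 2.554 N, H = 2.751e+08 Pa, K = 2.379e-05.
Wear volume V = K·W·L/H = 2.379e-05 · 2.554 · 396.1 / 2.751e+08 = 8.748e-11 m³.
Wear depth h = V/A = 8.748e-11 / 2.229e-05 = 3.924e-06 m.

value=3.924e-06 m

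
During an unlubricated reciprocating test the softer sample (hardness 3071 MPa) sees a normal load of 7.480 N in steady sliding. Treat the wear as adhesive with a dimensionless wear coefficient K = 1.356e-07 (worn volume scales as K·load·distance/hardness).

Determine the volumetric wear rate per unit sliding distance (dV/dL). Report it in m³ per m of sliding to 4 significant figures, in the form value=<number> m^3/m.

value=3.303e-16 m^3/m

Intermediate values are printed rounded; the algebra keeps exact precision; rounded just once to four significant figures.
Hardness H = 3071 MPa = 3.071e+09 Pa.
Collected in SI base units: W = 7.480 N, H = 3.071e+09 Pa, K = 1.356e-07.
The wear rate dV/dL = K·W/H: 1.356e-07 · 7.480 / 3.071e+09 = 3.303e-16 m³/m.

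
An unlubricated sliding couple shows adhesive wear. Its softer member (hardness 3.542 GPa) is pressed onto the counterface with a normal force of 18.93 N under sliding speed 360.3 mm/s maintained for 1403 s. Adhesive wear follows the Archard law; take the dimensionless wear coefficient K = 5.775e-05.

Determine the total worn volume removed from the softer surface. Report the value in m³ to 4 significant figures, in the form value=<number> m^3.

Intermediate values are shown rounded, and all working math holds full precision, and one last rounding: four significant figures.
Convert: Sliding speed v = 360.3 mm/s = 0.3603 m/s. Distance L = v·t = 0.3603 m/s × 1403 s = 505.5 m.
Convert: Hardness H = 3.542 GPa = 3.542e+09 Pa.
Working in SI base units: W = 18.93 N, H = 3.542e+09 Pa, K = 5.775e-05.
The Archard volume V = K·W·L/H = 5.775e-05 · 18.93 · 505.5 / 3.542e+09 = 1.560e-10 m³.

value=1.560e-10 m^3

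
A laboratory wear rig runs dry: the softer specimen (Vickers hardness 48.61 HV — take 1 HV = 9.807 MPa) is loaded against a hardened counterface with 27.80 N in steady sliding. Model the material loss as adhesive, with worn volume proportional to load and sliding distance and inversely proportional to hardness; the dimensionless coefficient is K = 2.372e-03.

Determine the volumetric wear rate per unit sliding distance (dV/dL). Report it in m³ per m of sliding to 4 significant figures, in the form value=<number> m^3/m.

Intermediates are displayed rounded; the algebra runs at full precision; rounded once at the end to 4 significant digits.
Hardness H = 48.61 HV × 9.807 MPa/HV = 476.7 MPa = 4.767e+08 Pa.
In SI base units: W = 27.80 N, H = 4.767e+08 Pa, K = 2.372e-03.
Wear rate dV/dL = K·W/H, per unit distance: 2.372e-03 · 27.80 / 4.767e+08 = 1.383e-10 m³/m.

value=1.383e-10 m^3/m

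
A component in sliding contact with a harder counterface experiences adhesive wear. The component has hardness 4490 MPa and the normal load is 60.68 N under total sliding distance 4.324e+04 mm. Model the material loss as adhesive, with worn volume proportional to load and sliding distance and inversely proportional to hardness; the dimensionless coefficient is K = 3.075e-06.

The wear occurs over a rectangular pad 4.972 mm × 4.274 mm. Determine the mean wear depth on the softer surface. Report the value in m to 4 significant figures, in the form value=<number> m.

The algebra keeps full float precision. The intermediates appear rounded. Rounded once at the end: four significant figures.
Path length L = 4.324e+04 mm = 43.24 m.
Hardness H = 4490 MPa = 4.490e+09 Pa.
Pad sides 4.972 mm × 4.274 mm = 0.004972 m × 0.004274 m. Contact area A = 0.004972 m × 0.004274 m = 2.125e-05 m².
Collected in SI base units: W = 60.68 N, H = 4.490e+09 Pa, K = 3.075e-06.
Worn volume V = K·W·L/H = 3.075e-06 · 60.68 · 43.24 / 4.490e+09 = 1.797e-12 m³.
Mean depth h = V/A = 1.797e-12 / 2.125e-05 = 8.456e-08 m.

value=8.456e-08 m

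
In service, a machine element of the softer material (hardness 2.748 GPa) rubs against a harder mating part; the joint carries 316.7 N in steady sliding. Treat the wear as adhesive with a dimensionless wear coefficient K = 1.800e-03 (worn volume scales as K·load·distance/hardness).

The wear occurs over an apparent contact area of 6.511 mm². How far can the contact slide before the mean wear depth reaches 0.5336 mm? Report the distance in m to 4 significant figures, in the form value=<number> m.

The algebra carries full float precision. Intermediates are displayed rounded — rounded once at the end: four significant figures.
Convert: Hardness H = 2.748 GPa = 2.748e+09 Pa.
Convert: Contact area A = 6.511 mm² = 6.511e-06 m².
Convert: Depth limit h_lim = 0.5336 mm = 5.336e-04 m.
Collected in SI base units: W = 316.7 N, H = 2.748e+09 Pa, K = 1.800e-03.
Allowed volume V_lim = h_lim·A = 5.336e-04 · 6.511e-06 = 3.474e-09 m³.
Life L = V_lim·H/(K·W) = 3.474e-09 · 2.748e+09 / (1.800e-03 · 316.7) = 16.75 m.

value=16.75 m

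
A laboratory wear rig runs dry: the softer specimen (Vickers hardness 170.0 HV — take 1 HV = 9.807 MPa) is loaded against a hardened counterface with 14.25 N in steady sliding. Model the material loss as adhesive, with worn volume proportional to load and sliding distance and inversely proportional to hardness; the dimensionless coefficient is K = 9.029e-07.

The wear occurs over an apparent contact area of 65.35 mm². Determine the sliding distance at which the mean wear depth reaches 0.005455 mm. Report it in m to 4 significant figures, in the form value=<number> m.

value=4.619e+04 m

The intermediates are printed rounded; every step carries exact precision, and one last rounding: four significant figures.
Hardness H = 170.0 HV × 9.807 MPa/HV = 1667 MPa = 1.667e+09 Pa.
Contact area A = 65.35 mm² = 6.535e-05 m².
Depth limit h_lim = 0.005455 mm = 5.455e-06 m.
In SI base units: W = 14.25 N, H = 1.667e+09 Pa, K = 9.029e-07.
Wearable volume V_lim = h_lim·A = 5.455e-06 · 6.535e-05 = 3.565e-10 m³.
Inverting, life L = V_lim·H/(K·W) = 3.565e-10 · 1.667e+09 / (9.029e-07 · 14.25) = 4.619e+04 m.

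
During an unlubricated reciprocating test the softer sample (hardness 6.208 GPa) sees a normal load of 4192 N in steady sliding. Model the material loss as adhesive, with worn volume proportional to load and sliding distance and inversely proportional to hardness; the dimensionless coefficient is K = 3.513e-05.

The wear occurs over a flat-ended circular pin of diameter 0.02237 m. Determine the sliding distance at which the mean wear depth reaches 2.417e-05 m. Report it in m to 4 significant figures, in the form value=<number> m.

Displayed values are rounded. All working math holds exact precision; rounded just once: four significant digits.
Hardness H = 6.208 GPa = 6.208e+09 Pa.
Contact area A = π·d²/4 = π·(0.02237 m)²/4 = 3.930e-04 m².
In SI base units: W = 4192 N, H = 6.208e+09 Pa, K = 3.513e-05.
Permissible volume V_lim = h_lim·A = 2.417e-05 · 3.930e-04 = 9.499e-09 m³.
Thus life L = V_lim·H/(K·W) = 9.499e-09 · 6.208e+09 / (3.513e-05 · 4192) = 400.5 m.

value=400.5 m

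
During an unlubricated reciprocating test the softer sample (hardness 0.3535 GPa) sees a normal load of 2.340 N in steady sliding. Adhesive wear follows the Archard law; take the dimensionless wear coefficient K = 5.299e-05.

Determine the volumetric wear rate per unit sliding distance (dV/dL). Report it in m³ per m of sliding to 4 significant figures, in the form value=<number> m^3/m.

Intermediates are shown rounded, and the algebra holds exact precision; one last rounding, at 4 significant figures.
Hardness H = 0.3535 GPa = 3.535e+08 Pa.
In SI base units: W = 2.340 N, H = 3.535e+08 Pa, K = 5.299e-05.
Wear rate dV/dL = K·W/H: 5.299e-05 · 2.340 / 3.535e+08 = 3.508e-13 m³/m.

value=3.508e-13 m^3/m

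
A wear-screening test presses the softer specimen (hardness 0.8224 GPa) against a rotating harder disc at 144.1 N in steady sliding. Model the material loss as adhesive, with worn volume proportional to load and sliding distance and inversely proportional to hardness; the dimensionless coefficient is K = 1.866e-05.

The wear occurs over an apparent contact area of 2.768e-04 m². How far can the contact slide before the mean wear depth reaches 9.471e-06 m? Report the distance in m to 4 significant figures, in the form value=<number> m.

value=801.8 m

The intermediates are displayed rounded, and the computation runs at exact precision, and rounded once at the end to 4 significant figures.
Convert: Hardness H = 0.8224 GPa = 8.224e+08 Pa.
As SI base values: W = 144.1 N, H = 8.224e+08 Pa, K = 1.866e-05.
Permissible volume V_lim = h_lim·A = 9.471e-06 · 2.768e-04 = 2.622e-09 m³.
Inverting, life L = V_lim·H/(K·W) = 2.622e-09 · 8.224e+08 / (1.866e-05 · 144.1) = 801.8 m.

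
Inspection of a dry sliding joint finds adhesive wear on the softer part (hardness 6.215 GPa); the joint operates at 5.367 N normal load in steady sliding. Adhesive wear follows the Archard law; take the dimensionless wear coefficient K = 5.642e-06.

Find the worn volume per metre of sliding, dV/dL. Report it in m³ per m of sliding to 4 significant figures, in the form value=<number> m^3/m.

Every step maintains full float precision. Quoted intermediates are rounded — rounded just once to four significant digits.
Hardness H = 6.215 GPa = 6.215e+09 Pa.
In SI base units, W = 5.367 N, H = 6.215e+09 Pa, K = 5.642e-06.
Volumetric rate dV/dL = K·W/H: 5.642e-06 · 5.367 / 6.215e+09 = 4.872e-15 m³/m.

value=4.872e-15 m^3/m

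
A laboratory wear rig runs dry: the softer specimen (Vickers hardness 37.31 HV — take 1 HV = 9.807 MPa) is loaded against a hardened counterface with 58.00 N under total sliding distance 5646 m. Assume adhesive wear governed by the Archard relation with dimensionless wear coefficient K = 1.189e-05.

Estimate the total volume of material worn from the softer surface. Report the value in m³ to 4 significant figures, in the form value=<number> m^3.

value=1.064e-08 m^3

All arithmetic maintains full precision. Intermediates are printed rounded, and a lone final rounding to four significant digits.
Convert: Hardness H = 37.31 HV × 9.807 MPa/HV = 365.9 MPa = 3.659e+08 Pa.
Restated in SI base units: W = 58.00 N, H = 3.659e+08 Pa, K = 1.189e-05.
The Archard volume V = K·W·L/H = 1.189e-05 · 58.00 · 5646 / 3.659e+08 = 1.064e-08 m³.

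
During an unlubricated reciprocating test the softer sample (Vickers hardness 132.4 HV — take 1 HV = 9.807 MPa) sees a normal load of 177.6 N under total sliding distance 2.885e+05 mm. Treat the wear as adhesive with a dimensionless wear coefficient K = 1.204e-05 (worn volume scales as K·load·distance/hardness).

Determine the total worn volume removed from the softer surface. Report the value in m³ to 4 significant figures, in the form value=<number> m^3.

The intermediates are printed rounded. The algebra carries full precision; rounded just once to 4 significant figures.
Total distance L = 2.885e+05 mm = 288.5 m.
Hardness H = 132.4 HV × 9.807 MPa/HV = 1298 MPa = 1.298e+09 Pa.
Working in SI base units: W = 177.6 N, H = 1.298e+09 Pa, K = 1.204e-05.
By Archard's law, V = K·W·L/H = 1.204e-05 · 177.6 · 288.5 / 1.298e+09 = 4.751e-10 m³.

value=4.751e-10 m^3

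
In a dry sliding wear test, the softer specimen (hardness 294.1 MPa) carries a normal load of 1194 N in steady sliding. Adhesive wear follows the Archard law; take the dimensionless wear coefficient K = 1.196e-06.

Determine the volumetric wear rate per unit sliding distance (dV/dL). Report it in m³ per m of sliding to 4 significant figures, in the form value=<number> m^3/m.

value=4.856e-12 m^3/m

Every step carries full float precision. Intermediate values appear rounded, and rounded once at the end: 4 significant digits.
Hardness H = 294.1 MPa = 2.941e+08 Pa.
Working in SI base units: W = 1194 N, H = 2.941e+08 Pa, K = 1.196e-06.
Sliding wear rate dV/dL = K·W/H, so: 1.196e-06 · 1194 / 2.941e+08 = 4.856e-12 m³/m.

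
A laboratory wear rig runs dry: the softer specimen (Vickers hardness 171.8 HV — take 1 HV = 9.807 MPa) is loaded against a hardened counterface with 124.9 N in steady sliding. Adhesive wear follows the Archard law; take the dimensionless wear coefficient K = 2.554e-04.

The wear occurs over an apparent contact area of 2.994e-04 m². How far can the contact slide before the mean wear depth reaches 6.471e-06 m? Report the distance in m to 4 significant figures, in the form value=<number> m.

The algebra keeps exact precision; the intermediates appear rounded, and rounded once at the end: four significant figures.
Convert: Hardness H = 171.8 HV × 9.807 MPa/HV = 1685 MPa = 1.685e+09 Pa.
Restated in SI base units: W = 124.9 N, H = 1.685e+09 Pa, K = 2.554e-04.
Permissible volume V_lim = h_lim·A = 6.471e-06 · 2.994e-04 = 1.937e-09 m³.
Life L = V_lim·H/(K·W) = 1.937e-09 · 1.685e+09 / (2.554e-04 · 124.9) = 102.3 m.

value=102.3 m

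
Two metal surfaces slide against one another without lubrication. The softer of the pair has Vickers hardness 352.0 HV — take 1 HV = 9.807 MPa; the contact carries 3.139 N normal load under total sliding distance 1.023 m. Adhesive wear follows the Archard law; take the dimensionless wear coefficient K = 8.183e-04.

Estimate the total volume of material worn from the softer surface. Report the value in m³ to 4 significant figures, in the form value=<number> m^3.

All arithmetic maintains full float precision — the intermediates appear rounded. Rounded once at the end to four significant digits.
Convert: Hardness H = 352.0 HV × 9.807 MPa/HV = 3452 MPa = 3.452e+09 Pa.
Working in SI base units: W = 3.139 N, H = 3.452e+09 Pa, K = 8.183e-04.
Archard relation: V = K·W·L/H = 8.183e-04 · 3.139 · 1.023 / 3.452e+09 = 7.612e-13 m³.

value=7.612e-13 m^3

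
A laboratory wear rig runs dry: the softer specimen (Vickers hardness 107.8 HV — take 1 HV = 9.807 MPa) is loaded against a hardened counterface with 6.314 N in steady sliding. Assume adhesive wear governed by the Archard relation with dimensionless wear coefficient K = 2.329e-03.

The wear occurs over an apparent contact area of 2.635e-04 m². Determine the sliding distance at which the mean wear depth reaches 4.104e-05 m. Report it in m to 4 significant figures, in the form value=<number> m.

value=777.4 m

Every step maintains full float precision — intermediates are shown rounded, and one final rounding, at 4 significant digits.
Hardness H = 107.8 HV × 9.807 MPa/HV = 1057 MPa = 1.057e+09 Pa.
Collected in SI base units: W = 6.314 N, H = 1.057e+09 Pa, K = 2.329e-03.
Volume at the limit: V_lim = h_lim·A = 4.104e-05 · 2.635e-04 = 1.081e-08 m³.
Thus life L = V_lim·H/(K·W) = 1.081e-08 · 1.057e+09 / (2.329e-03 · 6.314) = 777.4 m.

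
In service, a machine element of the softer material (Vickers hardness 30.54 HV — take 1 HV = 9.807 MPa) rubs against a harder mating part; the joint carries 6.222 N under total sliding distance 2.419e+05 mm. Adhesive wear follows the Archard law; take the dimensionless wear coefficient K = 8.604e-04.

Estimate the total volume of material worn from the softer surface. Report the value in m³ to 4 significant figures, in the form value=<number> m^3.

value=4.324e-09 m^3

Intermediates are shown rounded; the algebra maintains exact precision. Rounded once at the end: 4 significant figures.
Path length L = 2.419e+05 mm = 241.9 m.
Hardness H = 30.54 HV × 9.807 MPa/HV = 299.5 MPa = 2.995e+08 Pa.
Restated in SI base units: W = 6.222 N, H = 2.995e+08 Pa, K = 8.604e-04.
Archard volume V = K·W·L/H = 8.604e-04 · 6.222 · 241.9 / 2.995e+08 = 4.324e-09 m³.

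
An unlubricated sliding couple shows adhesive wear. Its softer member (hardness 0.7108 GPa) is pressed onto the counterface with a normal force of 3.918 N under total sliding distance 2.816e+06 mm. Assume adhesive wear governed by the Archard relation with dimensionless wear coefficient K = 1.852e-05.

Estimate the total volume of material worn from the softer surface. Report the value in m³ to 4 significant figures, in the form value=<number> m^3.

All working math holds full precision — intermediates are displayed rounded, and one last rounding: 4 significant digits.
Distance covered L = 2.816e+06 mm = 2816 m.
Hardness H = 0.7108 GPa = 7.108e+08 Pa.
Expressed in SI base units: W = 3.918 N, H = 7.108e+08 Pa, K = 1.852e-05.
Volume removed: V = K·W·L/H = 1.852e-05 · 3.918 · 2816 / 7.108e+08 = 2.875e-10 m³.

value=2.875e-10 m^3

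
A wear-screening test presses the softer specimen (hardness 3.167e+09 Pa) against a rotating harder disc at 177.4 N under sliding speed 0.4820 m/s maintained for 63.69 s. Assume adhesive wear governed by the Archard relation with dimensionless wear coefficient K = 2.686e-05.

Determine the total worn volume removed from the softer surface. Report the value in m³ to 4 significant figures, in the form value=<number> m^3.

value=4.619e-11 m^3

All arithmetic maintains full precision, and intermediates appear rounded — rounded once at the end, at 4 significant digits.
Convert: Path length L = v·t = 0.4820 m/s × 63.69 s = 30.70 m.
In SI base units: W = 177.4 N, H = 3.167e+09 Pa, K = 2.686e-05.
Wear volume V = K·W·L/H = 2.686e-05 · 177.4 · 30.70 / 3.167e+09 = 4.619e-11 m³.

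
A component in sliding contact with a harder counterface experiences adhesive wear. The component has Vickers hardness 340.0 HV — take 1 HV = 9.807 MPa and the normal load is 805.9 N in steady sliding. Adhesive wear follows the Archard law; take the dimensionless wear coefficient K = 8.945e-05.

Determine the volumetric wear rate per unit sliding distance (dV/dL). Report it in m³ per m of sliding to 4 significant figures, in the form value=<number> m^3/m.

All arithmetic holds full precision. Intermediates are shown rounded, and a single final rounding, at 4 significant figures.
Hardness H = 340.0 HV × 9.807 MPa/HV = 3334 MPa = 3.334e+09 Pa.
Collected in SI base units: W = 805.9 N, H = 3.334e+09 Pa, K = 8.945e-05.
Wear rate dV/dL = K·W/H, per unit distance: 8.945e-05 · 805.9 / 3.334e+09 = 2.162e-11 m³/m.

value=2.162e-11 m^3/m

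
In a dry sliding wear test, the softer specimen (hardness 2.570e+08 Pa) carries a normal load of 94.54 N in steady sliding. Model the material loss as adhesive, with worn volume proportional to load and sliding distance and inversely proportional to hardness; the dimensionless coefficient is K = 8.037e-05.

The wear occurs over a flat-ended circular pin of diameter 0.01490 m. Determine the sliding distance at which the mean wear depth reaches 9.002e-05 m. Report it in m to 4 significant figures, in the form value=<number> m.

All working math carries full precision, and intermediate values are printed rounded; rounded just once, at 4 significant digits.
Convert: Contact area A = π·d²/4 = π·(0.01490 m)²/4 = 1.744e-04 m².
Restated in SI base units: W = 94.54 N, H = 2.570e+08 Pa, K = 8.037e-05.
At the depth limit, V_lim = h_lim·A = 9.002e-05 · 1.744e-04 = 1.570e-08 m³.
So the life L = V_lim·H/(K·W) = 1.570e-08 · 2.570e+08 / (8.037e-05 · 94.54) = 530.9 m.

value=530.9 m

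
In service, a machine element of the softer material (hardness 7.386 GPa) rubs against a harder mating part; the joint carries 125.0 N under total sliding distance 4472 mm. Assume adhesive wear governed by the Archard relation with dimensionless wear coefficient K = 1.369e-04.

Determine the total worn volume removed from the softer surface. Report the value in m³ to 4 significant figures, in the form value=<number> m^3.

Intermediates appear rounded — every step keeps exact precision — a lone final rounding to 4 significant digits.
Convert: Distance L = 4472 mm = 4.472 m.
Convert: Hardness H = 7.386 GPa = 7.386e+09 Pa.
SI base units throughout: W = 125.0 N, H = 7.386e+09 Pa, K = 1.369e-04.
By Archard's law, V = K·W·L/H = 1.369e-04 · 125.0 · 4.472 / 7.386e+09 = 1.036e-11 m³.

value=1.036e-11 m^3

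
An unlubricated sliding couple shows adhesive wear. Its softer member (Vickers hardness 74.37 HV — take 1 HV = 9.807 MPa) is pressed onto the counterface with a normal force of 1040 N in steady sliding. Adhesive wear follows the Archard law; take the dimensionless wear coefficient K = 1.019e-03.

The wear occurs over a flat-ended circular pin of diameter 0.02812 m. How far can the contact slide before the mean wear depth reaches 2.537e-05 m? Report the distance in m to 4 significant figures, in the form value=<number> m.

value=10.84 m

The intermediates appear rounded. All arithmetic maintains exact precision, and a single final rounding to 4 significant digits.
Hardness H = 74.37 HV × 9.807 MPa/HV = 729.3 MPa = 7.293e+08 Pa.
Contact area A = π·d²/4 = π·(0.02812 m)²/4 = 6.210e-04 m².
As SI base values: W = 1040 N, H = 7.293e+08 Pa, K = 1.019e-03.
Allowed volume V_lim = h_lim·A = 2.537e-05 · 6.210e-04 = 1.576e-08 m³.
Thus life L = V_lim·H/(K·W) = 1.576e-08 · 7.293e+08 / (1.019e-03 · 1040) = 10.84 m.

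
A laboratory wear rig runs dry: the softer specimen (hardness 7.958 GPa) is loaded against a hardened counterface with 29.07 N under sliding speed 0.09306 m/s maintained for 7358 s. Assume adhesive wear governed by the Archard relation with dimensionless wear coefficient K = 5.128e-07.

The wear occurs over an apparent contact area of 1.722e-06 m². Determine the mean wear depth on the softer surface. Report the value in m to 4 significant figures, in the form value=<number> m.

Shown intermediates are rounded; all working math keeps exact precision. Rounded just once: 4 significant digits.
Distance L = v·t = 0.09306 m/s × 7358 s = 684.7 m.
Hardness H = 7.958 GPa = 7.958e+09 Pa.
Expressed in SI base units: W = 29.07 N, H = 7.958e+09 Pa, K = 5.128e-07.
Archard relation: V = K·W·L/H = 5.128e-07 · 29.07 · 684.7 / 7.958e+09 = 1.283e-12 m³.
Depth h = V/A = 1.283e-12 / 1.722e-06 = 7.449e-07 m.

value=7.449e-07 m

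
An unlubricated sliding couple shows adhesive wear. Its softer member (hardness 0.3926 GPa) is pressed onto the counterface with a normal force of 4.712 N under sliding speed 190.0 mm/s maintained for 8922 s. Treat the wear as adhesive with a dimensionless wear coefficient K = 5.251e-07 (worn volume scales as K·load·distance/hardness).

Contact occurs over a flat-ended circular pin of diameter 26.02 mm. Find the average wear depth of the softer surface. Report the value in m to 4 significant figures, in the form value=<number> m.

All working math maintains full float precision. Printed values are rounded — one last rounding to four significant figures.
Convert: Sliding speed v = 190.0 mm/s = 0.1900 m/s. Total distance L = v·t = 0.1900 m/s × 8922 s = 1695 m.
Convert: Hardness H = 0.3926 GPa = 3.926e+08 Pa.
Convert: Pin diameter d = 26.02 mm = 0.02602 m. Contact area A = π·d²/4 = π·(0.02602 m)²/4 = 5.317e-04 m².
Working in SI base units: W = 4.712 N, H = 3.926e+08 Pa, K = 5.251e-07.
By Archard's law, V = K·W·L/H = 5.251e-07 · 4.712 · 1695 / 3.926e+08 = 1.068e-11 m³.
Mean depth h = V/A = 1.068e-11 / 5.317e-04 = 2.009e-08 m.

value=2.009e-08 m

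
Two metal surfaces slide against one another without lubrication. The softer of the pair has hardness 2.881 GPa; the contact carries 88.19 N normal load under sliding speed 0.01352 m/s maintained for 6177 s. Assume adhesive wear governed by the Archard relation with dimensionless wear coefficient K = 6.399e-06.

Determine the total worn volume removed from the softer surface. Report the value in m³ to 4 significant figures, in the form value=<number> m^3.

The intermediates are shown rounded. Each operation carries full float precision; rounded once at the end to four significant figures.
Convert: The distance L = v·t = 0.01352 m/s × 6177 s = 83.51 m.
Convert: Hardness H = 2.881 GPa = 2.881e+09 Pa.
In SI base units: W = 88.19 N, H = 2.881e+09 Pa, K = 6.399e-06.
Worn volume V = K·W·L/H = 6.399e-06 · 88.19 · 83.51 / 2.881e+09 = 1.636e-11 m³.

value=1.636e-11 m^3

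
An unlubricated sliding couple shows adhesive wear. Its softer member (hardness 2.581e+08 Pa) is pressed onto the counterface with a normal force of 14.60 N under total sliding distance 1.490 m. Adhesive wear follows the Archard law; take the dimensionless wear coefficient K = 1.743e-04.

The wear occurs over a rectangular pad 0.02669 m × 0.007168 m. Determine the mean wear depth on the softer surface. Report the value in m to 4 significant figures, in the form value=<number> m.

The computation carries full float precision — intermediate values are shown rounded. Rounded just once, at 4 significant figures.
Convert: Contact area A = 0.02669 m × 0.007168 m = 1.913e-04 m².
Working in SI base units: W = 14.60 N, H = 2.581e+08 Pa, K = 1.743e-04.
Archard volume V = K·W·L/H = 1.743e-04 · 14.60 · 1.490 / 2.581e+08 = 1.469e-11 m³.
Depth h = V/A = 1.469e-11 / 1.913e-04 = 7.679e-08 m.

value=7.679e-08 m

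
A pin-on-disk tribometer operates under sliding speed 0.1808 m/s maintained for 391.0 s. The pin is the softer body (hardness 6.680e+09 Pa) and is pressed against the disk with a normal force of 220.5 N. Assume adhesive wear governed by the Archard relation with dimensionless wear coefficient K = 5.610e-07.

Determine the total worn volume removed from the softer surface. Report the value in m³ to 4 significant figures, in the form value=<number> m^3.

value=1.309e-12 m^3

Shown intermediates are rounded, and all working math carries full precision. Rounded once at the end to four significant figures.
Distance covered L = v·t = 0.1808 m/s × 391.0 s = 70.69 m.
In SI base units: W = 220.5 N, H = 6.680e+09 Pa, K = 5.610e-07.
Apply Archard: V = K·W·L/H = 5.610e-07 · 220.5 · 70.69 / 6.680e+09 = 1.309e-12 m³.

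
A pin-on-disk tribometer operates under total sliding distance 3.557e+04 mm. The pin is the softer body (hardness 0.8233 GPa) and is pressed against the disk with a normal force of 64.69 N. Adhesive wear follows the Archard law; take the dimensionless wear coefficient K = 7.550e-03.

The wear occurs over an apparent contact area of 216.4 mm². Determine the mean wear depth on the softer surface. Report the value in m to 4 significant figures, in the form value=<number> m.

Each operation holds full float precision, and the intermediates appear rounded. Rounded once at the end: 4 significant digits.
Convert: The distance L = 3.557e+04 mm = 35.57 m.
Convert: Hardness H = 0.8233 GPa = 8.233e+08 Pa.
Convert: Contact area A = 216.4 mm² = 2.164e-04 m².
Restated in SI base units: W = 64.69 N, H = 8.233e+08 Pa, K = 7.550e-03.
Wear volume V = K·W·L/H = 7.550e-03 · 64.69 · 35.57 / 8.233e+08 = 2.110e-08 m³.
Depth h = V/A = 2.110e-08 / 2.164e-04 = 9.751e-05 m.

value=9.751e-05 m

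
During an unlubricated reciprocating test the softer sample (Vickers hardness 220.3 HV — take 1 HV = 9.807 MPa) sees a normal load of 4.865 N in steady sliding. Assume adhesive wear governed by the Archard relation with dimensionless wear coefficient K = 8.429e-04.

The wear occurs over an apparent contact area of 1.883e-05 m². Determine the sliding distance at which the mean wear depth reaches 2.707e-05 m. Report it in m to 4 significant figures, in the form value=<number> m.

Intermediates are shown rounded, and the algebra holds full precision — one last rounding: four significant digits.
Hardness H = 220.3 HV × 9.807 MPa/HV = 2160 MPa = 2.160e+09 Pa.
Restated in SI base units: W = 4.865 N, H = 2.160e+09 Pa, K = 8.429e-04.
Allowed volume V_lim = h_lim·A = 2.707e-05 · 1.883e-05 = 5.097e-10 m³.
Life L = V_lim·H/(K·W) = 5.097e-10 · 2.160e+09 / (8.429e-04 · 4.865) = 268.6 m.

value=268.6 m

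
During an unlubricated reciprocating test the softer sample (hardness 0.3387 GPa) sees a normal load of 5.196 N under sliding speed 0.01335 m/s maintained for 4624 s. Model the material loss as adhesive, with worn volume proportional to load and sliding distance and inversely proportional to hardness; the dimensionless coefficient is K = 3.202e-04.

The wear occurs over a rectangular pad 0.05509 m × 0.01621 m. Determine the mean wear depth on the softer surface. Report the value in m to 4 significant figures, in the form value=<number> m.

Quoted intermediates are rounded — each operation maintains full float precision — one final rounding to four significant digits.
Convert: Total distance L = v·t = 0.01335 m/s × 4624 s = 61.73 m.
Convert: Hardness H = 0.3387 GPa = 3.387e+08 Pa.
Convert: Contact area A = 0.05509 m × 0.01621 m = 8.930e-04 m².
In SI base units: W = 5.196 N, H = 3.387e+08 Pa, K = 3.202e-04.
By Archard's law, V = K·W·L/H = 3.202e-04 · 5.196 · 61.73 / 3.387e+08 = 3.032e-10 m³.
Wear depth h = V/A = 3.032e-10 / 8.930e-04 = 3.396e-07 m.

value=3.396e-07 m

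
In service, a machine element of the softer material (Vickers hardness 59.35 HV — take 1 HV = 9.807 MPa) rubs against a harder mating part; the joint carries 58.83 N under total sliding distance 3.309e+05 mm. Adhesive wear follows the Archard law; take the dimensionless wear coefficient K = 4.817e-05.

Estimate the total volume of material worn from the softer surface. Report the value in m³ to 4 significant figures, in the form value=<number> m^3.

value=1.611e-09 m^3

The intermediates are displayed rounded. All working math runs at full precision. Rounded once at the end: four significant figures.
Convert: Total distance L = 3.309e+05 mm = 330.9 m.
Convert: Hardness H = 59.35 HV × 9.807 MPa/HV = 582.0 MPa = 5.820e+08 Pa.
Collected in SI base units: W = 58.83 N, H = 5.820e+08 Pa, K = 4.817e-05.
Volume removed: V = K·W·L/H = 4.817e-05 · 58.83 · 330.9 / 5.820e+08 = 1.611e-09 m³.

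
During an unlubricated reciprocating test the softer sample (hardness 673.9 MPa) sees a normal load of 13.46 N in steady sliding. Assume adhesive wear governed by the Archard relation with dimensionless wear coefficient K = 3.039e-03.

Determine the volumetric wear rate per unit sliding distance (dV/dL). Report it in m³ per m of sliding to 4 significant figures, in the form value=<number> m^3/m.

value=6.070e-11 m^3/m

Every step holds full float precision. Quoted intermediates are rounded. Rounded just once to four significant digits.
Hardness H = 673.9 MPa = 6.739e+08 Pa.
Working in SI base units: W = 13.46 N, H = 6.739e+08 Pa, K = 3.039e-03.
Volumetric rate dV/dL = K·W/H: 3.039e-03 · 13.46 / 6.739e+08 = 6.070e-11 m³/m.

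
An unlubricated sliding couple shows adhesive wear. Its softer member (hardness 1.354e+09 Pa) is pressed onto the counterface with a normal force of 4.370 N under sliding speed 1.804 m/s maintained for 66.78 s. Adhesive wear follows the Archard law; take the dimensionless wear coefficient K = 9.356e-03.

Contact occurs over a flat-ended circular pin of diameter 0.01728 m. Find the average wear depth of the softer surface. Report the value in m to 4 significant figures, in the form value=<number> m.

value=1.551e-05 m

The algebra keeps exact precision, and intermediate values are displayed rounded — one last rounding, at four significant figures.
Convert: Sliding distance L = v·t = 1.804 m/s × 66.78 s = 120.5 m.
Convert: Contact area A = π·d²/4 = π·(0.01728 m)²/4 = 2.345e-04 m².
As SI base values: W = 4.370 N, H = 1.354e+09 Pa, K = 9.356e-03.
Apply Archard: V = K·W·L/H = 9.356e-03 · 4.370 · 120.5 / 1.354e+09 = 3.638e-09 m³.
Depth of wear h = V/A = 3.638e-09 / 2.345e-04 = 1.551e-05 m.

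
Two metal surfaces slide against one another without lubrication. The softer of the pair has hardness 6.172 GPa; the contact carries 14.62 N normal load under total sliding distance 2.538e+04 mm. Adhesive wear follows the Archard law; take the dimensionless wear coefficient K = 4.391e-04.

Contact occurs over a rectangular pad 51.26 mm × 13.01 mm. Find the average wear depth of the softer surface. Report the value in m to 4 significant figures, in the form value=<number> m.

Intermediate values are shown rounded; every step carries full float precision. Rounded once at the end, at 4 significant digits.
Path length L = 2.538e+04 mm = 25.38 m.
Hardness H = 6.172 GPa = 6.172e+09 Pa.
Pad sides 51.26 mm × 13.01 mm = 0.05126 m × 0.01301 m. Contact area A = 0.05126 m × 0.01301 m = 6.669e-04 m².
In SI base units, W = 14.62 N, H = 6.172e+09 Pa, K = 4.391e-04.
The Archard volume V = K·W·L/H = 4.391e-04 · 14.62 · 25.38 / 6.172e+09 = 2.640e-11 m³.
Mean depth h = V/A = 2.640e-11 / 6.669e-04 = 3.958e-08 m.

value=3.958e-08 m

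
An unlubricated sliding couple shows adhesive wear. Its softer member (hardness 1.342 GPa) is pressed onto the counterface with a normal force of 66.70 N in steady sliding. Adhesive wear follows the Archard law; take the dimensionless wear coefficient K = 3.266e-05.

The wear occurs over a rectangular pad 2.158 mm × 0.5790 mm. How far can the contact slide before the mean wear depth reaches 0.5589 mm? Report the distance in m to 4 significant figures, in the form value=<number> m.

All working math keeps full precision, and intermediate values are displayed rounded. Rounded just once: 4 significant digits.
Convert: Hardness H = 1.342 GPa = 1.342e+09 Pa.
Convert: Pad sides 2.158 mm × 0.5790 mm = 2.158e-03 m × 5.790e-04 m. Contact area A = 2.158e-03 m × 5.790e-04 m = 1.249e-06 m².
Convert: Depth limit h_lim = 0.5589 mm = 5.589e-04 m.
Collected in SI base units: W = 66.70 N, H = 1.342e+09 Pa, K = 3.266e-05.
Volume at the limit: V_lim = h_lim·A = 5.589e-04 · 1.249e-06 = 6.983e-10 m³.
Inverting, life L = V_lim·H/(K·W) = 6.983e-10 · 1.342e+09 / (3.266e-05 · 66.70) = 430.2 m.

value=430.2 m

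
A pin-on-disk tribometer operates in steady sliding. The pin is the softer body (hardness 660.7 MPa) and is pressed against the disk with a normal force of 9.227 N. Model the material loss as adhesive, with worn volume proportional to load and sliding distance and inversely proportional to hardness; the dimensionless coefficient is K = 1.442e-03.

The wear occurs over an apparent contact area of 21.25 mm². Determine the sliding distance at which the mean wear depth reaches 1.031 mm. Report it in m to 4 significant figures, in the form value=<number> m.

Shown intermediates are rounded; the computation holds full float precision. Rounded just once: four significant digits.
Convert: Hardness H = 660.7 MPa = 6.607e+08 Pa.
Convert: Contact area A = 21.25 mm² = 2.125e-05 m².
Convert: Depth limit h_lim = 1.031 mm = 0.001031 m.
Collected in SI base units: W = 9.227 N, H = 6.607e+08 Pa, K = 1.442e-03.
Allowed volume V_lim = h_lim·A = 0.001031 · 2.125e-05 = 2.191e-08 m³.
So the life L = V_lim·H/(K·W) = 2.191e-08 · 6.607e+08 / (1.442e-03 · 9.227) = 1088 m.

value=1088 m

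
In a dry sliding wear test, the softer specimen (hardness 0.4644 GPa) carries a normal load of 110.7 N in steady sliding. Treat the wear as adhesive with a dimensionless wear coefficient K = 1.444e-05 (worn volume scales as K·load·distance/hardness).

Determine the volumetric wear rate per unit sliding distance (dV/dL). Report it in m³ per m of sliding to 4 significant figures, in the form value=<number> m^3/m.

value=3.442e-12 m^3/m

Printed values are rounded; each operation runs at exact precision. Rounded once at the end: four significant digits.
Hardness H = 0.4644 GPa = 4.644e+08 Pa.
In SI base units, W = 110.7 N, H = 4.644e+08 Pa, K = 1.444e-05.
Wear rate dV/dL = K·W/H, so: 1.444e-05 · 110.7 / 4.644e+08 = 3.442e-12 m³/m.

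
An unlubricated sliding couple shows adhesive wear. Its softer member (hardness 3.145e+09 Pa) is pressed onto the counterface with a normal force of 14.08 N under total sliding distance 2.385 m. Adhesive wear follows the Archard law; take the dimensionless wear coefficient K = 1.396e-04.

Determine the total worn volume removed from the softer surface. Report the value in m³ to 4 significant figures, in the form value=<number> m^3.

value=1.491e-12 m^3

Shown intermediates are rounded; all arithmetic runs at full precision — rounded just once to four significant digits.
In SI base units, W = 14.08 N, H = 3.145e+09 Pa, K = 1.396e-04.
The Archard volume V = K·W·L/H = 1.396e-04 · 14.08 · 2.385 / 3.145e+09 = 1.491e-12 m³.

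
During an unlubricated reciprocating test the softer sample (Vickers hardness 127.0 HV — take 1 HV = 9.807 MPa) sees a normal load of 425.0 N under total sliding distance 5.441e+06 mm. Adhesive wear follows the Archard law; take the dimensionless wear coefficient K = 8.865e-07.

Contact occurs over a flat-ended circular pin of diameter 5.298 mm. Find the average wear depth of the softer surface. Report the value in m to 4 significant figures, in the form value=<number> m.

value=7.466e-05 m

Intermediates are printed rounded — every step carries full float precision, and a lone final rounding to 4 significant digits.
Convert: The distance L = 5.441e+06 mm = 5441 m.
Convert: Hardness H = 127.0 HV × 9.807 MPa/HV = 1245 MPa = 1.245e+09 Pa.
Convert: Pin diameter d = 5.298 mm = 0.005298 m. Contact area A = π·d²/4 = π·(0.005298 m)²/4 = 2.205e-05 m².
Working in SI base units: W = 425.0 N, H = 1.245e+09 Pa, K = 8.865e-07.
Wear volume V = K·W·L/H = 8.865e-07 · 425.0 · 5441 / 1.245e+09 = 1.646e-09 m³.
Wear depth h = V/A = 1.646e-09 / 2.205e-05 = 7.466e-05 m.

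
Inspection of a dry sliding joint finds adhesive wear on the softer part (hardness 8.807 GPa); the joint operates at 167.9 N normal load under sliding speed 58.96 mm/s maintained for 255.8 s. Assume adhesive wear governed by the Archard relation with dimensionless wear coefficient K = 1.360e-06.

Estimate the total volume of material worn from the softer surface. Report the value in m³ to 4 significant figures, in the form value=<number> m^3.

value=3.910e-13 m^3

The algebra runs at exact precision, and displayed values are rounded, and one final rounding, at four significant digits.
Convert: Sliding speed v = 58.96 mm/s = 0.05896 m/s. Distance L = v·t = 0.05896 m/s × 255.8 s = 15.08 m.
Convert: Hardness H = 8.807 GPa = 8.807e+09 Pa.
Working in SI base units: W = 167.9 N, H = 8.807e+09 Pa, K = 1.360e-06.
Volume removed: V = K·W·L/H = 1.360e-06 · 167.9 · 15.08 / 8.807e+09 = 3.910e-13 m³.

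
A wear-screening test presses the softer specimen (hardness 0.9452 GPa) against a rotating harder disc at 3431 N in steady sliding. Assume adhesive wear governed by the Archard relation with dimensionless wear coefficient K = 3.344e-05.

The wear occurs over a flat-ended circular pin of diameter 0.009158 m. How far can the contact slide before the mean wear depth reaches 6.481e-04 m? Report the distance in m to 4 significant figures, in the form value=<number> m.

value=351.7 m

Each operation maintains full float precision, and intermediate values are printed rounded. Rounded once at the end: four significant digits.
Hardness H = 0.9452 GPa = 9.452e+08 Pa.
Contact area A = π·d²/4 = π·(0.009158 m)²/4 = 6.587e-05 m².
Expressed in SI base units: W = 3431 N, H = 9.452e+08 Pa, K = 3.344e-05.
Volume at the limit: V_lim = h_lim·A = 6.481e-04 · 6.587e-05 = 4.269e-08 m³.
So the life L = V_lim·H/(K·W) = 4.269e-08 · 9.452e+08 / (3.344e-05 · 3431) = 351.7 m.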